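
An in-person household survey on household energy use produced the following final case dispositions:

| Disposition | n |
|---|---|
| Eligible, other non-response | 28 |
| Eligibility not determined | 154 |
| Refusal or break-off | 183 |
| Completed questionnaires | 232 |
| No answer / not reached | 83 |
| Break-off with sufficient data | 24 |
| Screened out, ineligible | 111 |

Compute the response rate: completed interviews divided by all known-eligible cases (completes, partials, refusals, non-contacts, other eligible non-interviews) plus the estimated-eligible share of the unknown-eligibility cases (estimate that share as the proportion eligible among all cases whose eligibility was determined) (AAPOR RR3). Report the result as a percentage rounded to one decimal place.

Numerator: 232
Determined eligible: 232 + 24 + 183 + 83 + 28 = 550
e = 550 / (550 + 111) = 550 / 661 = 0.8321
Estimated eligible among unknowns: 0.8321 × 154 = 128.14
Base: 550 + 128.14 = 678.14
RR3 = 232 / 678.14 = 0.3421

34.2%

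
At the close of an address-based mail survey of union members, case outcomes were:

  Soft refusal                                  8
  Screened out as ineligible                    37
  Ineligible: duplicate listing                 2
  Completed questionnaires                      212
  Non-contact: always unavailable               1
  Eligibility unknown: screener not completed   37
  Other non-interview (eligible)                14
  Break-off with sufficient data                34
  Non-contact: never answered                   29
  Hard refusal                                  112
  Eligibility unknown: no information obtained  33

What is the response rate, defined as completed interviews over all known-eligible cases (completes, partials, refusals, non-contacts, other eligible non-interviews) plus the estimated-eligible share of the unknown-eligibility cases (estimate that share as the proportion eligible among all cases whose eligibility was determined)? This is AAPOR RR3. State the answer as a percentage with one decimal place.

44.7%

Refusal or break-off = 112 + 8 = 120
No contact after all attempts = 29 + 1 = 30
Unknown if eligible = 37 + 33 = 70
Not eligible = 37 + 2 = 39
Num = 212
Determined eligible = 212 + 34 + 120 + 30 + 14 = 410
e = 410 / (410 + 39) = 410 / 449 = 0.9131
Estimated eligible among unknowns = 0.9131 × 70 = 63.92
Denom = 410 + 63.92 = 473.92
RR3 = 212 / 473.92 = 0.4473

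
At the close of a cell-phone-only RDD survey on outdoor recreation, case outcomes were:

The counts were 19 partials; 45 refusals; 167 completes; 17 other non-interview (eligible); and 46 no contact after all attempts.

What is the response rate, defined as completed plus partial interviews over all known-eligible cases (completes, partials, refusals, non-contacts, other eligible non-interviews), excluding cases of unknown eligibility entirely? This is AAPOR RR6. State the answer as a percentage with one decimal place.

63.3%

Num → 167 + 19 = 186
Denominator → 167 + 19 + 45 + 46 + 17 = 294
RR6 = 186 / 294 = 0.6327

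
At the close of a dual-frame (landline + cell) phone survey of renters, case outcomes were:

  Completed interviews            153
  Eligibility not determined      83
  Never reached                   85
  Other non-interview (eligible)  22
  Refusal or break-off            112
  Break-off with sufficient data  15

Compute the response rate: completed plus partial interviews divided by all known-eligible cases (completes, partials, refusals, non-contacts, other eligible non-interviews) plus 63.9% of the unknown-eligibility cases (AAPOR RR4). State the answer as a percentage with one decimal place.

Num → 153 + 15 = 168
Eligible (known) → 153 + 15 + 112 + 85 + 22 = 387
Estimated eligible among unknowns → 0.6390 × 83 = 53.04
Denom → 387 + 53.04 = 440.04
RR4 = 168 / 440.04 = 0.3818

38.2%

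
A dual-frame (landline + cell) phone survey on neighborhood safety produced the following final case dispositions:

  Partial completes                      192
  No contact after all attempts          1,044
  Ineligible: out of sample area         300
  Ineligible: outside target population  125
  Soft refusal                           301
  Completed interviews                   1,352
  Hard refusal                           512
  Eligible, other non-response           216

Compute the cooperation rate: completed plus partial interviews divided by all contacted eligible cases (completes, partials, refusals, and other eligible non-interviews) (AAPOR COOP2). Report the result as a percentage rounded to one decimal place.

Refused = 512 + 301 = 813
Out of scope = 125 + 300 = 425
Numerator = 1352 + 192 = 1544
Denom = 1352 + 192 + 813 + 216 = 2573
COOP2 = 1544 / 2573 = 0.6001

60.0%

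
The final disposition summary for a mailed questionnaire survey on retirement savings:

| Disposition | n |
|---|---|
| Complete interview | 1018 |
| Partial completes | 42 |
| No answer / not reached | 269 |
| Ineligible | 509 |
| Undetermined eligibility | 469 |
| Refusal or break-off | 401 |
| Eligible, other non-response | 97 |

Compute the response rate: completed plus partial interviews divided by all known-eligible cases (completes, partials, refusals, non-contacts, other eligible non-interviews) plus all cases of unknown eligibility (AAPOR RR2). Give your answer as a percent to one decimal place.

46.2%

Top → 1018 + 42 = 1060
Denom → 1018 + 42 + 401 + 269 + 97 + 469 = 2296
RR2 = 1060 / 2296 = 0.4617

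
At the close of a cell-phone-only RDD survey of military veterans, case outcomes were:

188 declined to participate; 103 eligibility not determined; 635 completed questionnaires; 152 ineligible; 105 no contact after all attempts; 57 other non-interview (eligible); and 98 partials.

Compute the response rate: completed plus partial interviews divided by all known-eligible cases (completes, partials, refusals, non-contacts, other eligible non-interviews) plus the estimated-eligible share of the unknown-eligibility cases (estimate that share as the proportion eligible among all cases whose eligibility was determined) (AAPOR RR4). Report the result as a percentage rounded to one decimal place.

Num: 635 + 98 = 733
Known eligible: 635 + 98 + 188 + 105 + 57 = 1083
e = 1083 / (1083 + 152) = 1083 / 1235 = 0.8769
Estimated eligible among unknowns: 0.8769 × 103 = 90.32
Denominator: 1083 + 90.32 = 1173.32
RR4 = 733 / 1173.32 = 0.6247

62.5%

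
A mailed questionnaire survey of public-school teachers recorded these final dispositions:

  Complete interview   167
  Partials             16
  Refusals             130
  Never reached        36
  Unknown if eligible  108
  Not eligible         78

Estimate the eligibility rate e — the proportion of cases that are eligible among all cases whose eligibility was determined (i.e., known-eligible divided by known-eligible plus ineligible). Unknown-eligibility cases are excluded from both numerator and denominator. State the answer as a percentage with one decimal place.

81.7%

Eligible (known) = 167 + 16 + 130 + 36 = 349
e = 349 / (349 + 78) = 349 / 427 = 0.8173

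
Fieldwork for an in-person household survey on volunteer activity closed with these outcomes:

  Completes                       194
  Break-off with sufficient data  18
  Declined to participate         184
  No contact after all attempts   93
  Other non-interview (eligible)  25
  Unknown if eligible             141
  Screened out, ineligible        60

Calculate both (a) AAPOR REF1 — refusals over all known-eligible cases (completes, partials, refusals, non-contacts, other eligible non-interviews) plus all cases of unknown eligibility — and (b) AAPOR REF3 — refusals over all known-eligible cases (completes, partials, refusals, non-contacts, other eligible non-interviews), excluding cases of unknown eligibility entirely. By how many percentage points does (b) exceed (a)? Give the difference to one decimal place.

7.7

Numerator: 184
Base: 194 + 18 + 184 + 93 + 25 + 141 = 655
REF1 = 184 / 655 = 0.2809
Base: 194 + 18 + 184 + 93 + 25 = 514
REF3 = 184 / 514 = 0.3580
Difference = 35.80 − 28.09 = 7.71 percentage points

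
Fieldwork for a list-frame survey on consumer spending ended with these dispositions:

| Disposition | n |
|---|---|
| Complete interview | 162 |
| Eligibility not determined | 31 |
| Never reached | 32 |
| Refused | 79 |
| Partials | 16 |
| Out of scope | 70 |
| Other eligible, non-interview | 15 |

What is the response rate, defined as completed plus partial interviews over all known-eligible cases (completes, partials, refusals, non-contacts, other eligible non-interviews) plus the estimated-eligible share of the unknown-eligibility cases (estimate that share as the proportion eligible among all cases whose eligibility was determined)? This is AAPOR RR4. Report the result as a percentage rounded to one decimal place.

54.1%

Num = 162 + 16 = 178
Known eligible = 162 + 16 + 79 + 32 + 15 = 304
e = 304 / (304 + 70) = 304 / 374 = 0.8128
Eligible share of unknowns = 0.8128 × 31 = 25.20
Denominator = 304 + 25.20 = 329.20
RR4 = 178 / 329.20 = 0.5407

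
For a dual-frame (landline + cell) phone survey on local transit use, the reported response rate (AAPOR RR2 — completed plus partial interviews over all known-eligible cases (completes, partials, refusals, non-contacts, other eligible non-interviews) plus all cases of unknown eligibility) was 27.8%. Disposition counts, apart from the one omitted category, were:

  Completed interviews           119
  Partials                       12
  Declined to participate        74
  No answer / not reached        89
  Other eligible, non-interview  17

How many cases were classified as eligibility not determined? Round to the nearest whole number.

Top → 119 + 12 = 131
RR2 = 131 / D = 0.278
D = 131 / 0.278 = 471.2
Rest of base = 311
eligibility not determined = 471.2 − 311 ≈ 160

160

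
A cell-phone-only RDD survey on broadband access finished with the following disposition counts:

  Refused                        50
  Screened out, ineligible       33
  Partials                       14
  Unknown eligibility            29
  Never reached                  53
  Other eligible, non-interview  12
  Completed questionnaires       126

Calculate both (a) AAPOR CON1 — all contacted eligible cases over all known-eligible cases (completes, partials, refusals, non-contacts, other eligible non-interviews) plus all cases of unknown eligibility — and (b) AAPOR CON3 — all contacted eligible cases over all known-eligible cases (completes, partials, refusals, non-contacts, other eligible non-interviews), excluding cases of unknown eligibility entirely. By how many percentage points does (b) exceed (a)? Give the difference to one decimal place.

8.1

Num → 126 + 14 + 50 + 12 = 202
Denominator → 126 + 14 + 50 + 53 + 12 + 29 = 284
CON1 = 202 / 284 = 0.7113
Denominator → 126 + 14 + 50 + 53 + 12 = 255
CON3 = 202 / 255 = 0.7922
Difference = 79.22 − 71.13 = 8.09 percentage points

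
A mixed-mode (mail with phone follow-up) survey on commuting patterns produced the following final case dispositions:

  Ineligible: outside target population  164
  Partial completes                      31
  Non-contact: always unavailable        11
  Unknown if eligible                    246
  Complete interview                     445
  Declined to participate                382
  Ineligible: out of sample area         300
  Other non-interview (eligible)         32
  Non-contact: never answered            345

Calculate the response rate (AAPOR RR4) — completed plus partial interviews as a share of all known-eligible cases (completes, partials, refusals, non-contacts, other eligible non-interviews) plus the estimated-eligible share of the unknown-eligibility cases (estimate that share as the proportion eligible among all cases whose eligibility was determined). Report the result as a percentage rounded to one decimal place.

No answer / not reached = 345 + 11 = 356
Not eligible = 164 + 300 = 464
Top → 445 + 31 = 476
Known eligible → 445 + 31 + 382 + 356 + 32 = 1246
e = 1246 / (1246 + 464) = 1246 / 1710 = 0.7287
Eligible share of unknowns → 0.7287 × 246 = 179.26
Denominator → 1246 + 179.26 = 1425.26
RR4 = 476 / 1425.26 = 0.3340

33.4%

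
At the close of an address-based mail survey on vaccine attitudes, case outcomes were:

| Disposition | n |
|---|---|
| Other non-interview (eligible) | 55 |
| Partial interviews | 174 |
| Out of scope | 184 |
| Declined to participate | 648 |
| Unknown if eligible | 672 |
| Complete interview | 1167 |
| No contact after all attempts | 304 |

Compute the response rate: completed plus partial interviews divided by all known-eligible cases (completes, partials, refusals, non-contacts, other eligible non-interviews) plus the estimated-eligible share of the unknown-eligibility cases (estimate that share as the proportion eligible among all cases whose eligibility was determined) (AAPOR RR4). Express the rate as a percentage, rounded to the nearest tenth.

45.1%

Num = 1167 + 174 = 1341
Eligible (known) = 1167 + 174 + 648 + 304 + 55 = 2348
e = 2348 / (2348 + 184) = 2348 / 2532 = 0.9273
Estimated eligible among unknowns = 0.9273 × 672 = 623.15
Denom = 2348 + 623.15 = 2971.15
RR4 = 1341 / 2971.15 = 0.4513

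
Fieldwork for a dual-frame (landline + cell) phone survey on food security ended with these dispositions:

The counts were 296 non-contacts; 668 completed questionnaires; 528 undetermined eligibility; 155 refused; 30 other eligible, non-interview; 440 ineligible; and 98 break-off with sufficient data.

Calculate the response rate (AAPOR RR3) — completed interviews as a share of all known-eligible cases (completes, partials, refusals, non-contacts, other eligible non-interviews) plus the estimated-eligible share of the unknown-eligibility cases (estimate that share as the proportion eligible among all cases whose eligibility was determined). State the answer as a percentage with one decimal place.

Numerator: 668
Eligible (known): 668 + 98 + 155 + 296 + 30 = 1247
e = 1247 / (1247 + 440) = 1247 / 1687 = 0.7392
Estimated eligible among unknowns: 0.7392 × 528 = 390.30
Base: 1247 + 390.30 = 1637.30
RR3 = 668 / 1637.30 = 0.4080

40.8%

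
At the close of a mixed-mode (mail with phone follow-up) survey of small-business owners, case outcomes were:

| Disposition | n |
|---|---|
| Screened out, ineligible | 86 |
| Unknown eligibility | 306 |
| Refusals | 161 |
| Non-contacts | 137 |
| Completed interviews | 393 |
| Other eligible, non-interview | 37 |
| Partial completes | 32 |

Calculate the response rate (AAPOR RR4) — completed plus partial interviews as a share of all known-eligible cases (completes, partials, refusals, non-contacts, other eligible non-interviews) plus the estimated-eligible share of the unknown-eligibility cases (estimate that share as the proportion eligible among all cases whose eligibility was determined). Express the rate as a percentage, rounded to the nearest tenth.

41.1%

Num → 393 + 32 = 425
Eligible (known) → 393 + 32 + 161 + 137 + 37 = 760
e = 760 / (760 + 86) = 760 / 846 = 0.8983
e × U → 0.8983 × 306 = 274.88
Base → 760 + 274.88 = 1034.88
RR4 = 425 / 1034.88 = 0.4107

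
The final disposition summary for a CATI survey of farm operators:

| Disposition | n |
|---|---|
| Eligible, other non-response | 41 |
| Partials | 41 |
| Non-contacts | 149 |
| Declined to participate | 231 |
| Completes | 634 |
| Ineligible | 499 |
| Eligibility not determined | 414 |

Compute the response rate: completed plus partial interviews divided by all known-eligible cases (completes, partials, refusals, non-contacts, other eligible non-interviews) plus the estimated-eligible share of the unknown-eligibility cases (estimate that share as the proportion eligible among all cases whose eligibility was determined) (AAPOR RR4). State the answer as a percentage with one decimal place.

48.9%

Numerator → 634 + 41 = 675
Determined eligible → 634 + 41 + 231 + 149 + 41 = 1096
e = 1096 / (1096 + 499) = 1096 / 1595 = 0.6871
e × U → 0.6871 × 414 = 284.46
Denom → 1096 + 284.46 = 1380.46
RR4 = 675 / 1380.46 = 0.4890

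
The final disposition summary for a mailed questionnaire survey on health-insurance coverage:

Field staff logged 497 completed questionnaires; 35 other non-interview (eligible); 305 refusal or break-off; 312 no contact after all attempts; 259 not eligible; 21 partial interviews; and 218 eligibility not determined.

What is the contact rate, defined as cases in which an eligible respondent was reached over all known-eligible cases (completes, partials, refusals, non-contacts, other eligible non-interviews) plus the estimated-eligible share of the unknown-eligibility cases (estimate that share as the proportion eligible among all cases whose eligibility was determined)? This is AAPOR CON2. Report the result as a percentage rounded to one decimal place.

Numerator: 497 + 21 + 305 + 35 = 858
Known eligible: 497 + 21 + 305 + 312 + 35 = 1170
e = 1170 / (1170 + 259) = 1170 / 1429 = 0.8188
e × U: 0.8188 × 218 = 178.50
Denom: 1170 + 178.50 = 1348.50
CON2 = 858 / 1348.50 = 0.6363

63.6%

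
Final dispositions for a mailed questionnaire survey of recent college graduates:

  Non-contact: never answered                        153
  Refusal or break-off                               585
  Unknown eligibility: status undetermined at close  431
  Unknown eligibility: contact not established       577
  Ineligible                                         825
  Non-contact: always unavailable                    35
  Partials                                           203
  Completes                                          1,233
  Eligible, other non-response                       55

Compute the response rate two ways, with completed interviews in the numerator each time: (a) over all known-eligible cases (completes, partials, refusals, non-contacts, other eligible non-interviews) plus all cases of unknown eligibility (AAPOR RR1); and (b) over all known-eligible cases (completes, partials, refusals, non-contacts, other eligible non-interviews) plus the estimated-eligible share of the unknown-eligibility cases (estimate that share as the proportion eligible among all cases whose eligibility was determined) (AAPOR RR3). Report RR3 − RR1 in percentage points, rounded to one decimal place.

3.4

No answer / not reached = 153 + 35 = 188
Unknown eligibility = 577 + 431 = 1008
Num = 1233
Base = 1233 + 203 + 585 + 188 + 55 + 1008 = 3272
RR1 = 1233 / 3272 = 0.3768
Known eligible = 1233 + 203 + 585 + 188 + 55 = 2264
e = 2264 / (2264 + 825) = 2264 / 3089 = 0.7329
Estimated eligible among unknowns = 0.7329 × 1008 = 738.76
Base = 2264 + 738.76 = 3002.76
RR3 = 1233 / 3002.76 = 0.4106
Difference = 41.06 − 37.68 = 3.38 percentage points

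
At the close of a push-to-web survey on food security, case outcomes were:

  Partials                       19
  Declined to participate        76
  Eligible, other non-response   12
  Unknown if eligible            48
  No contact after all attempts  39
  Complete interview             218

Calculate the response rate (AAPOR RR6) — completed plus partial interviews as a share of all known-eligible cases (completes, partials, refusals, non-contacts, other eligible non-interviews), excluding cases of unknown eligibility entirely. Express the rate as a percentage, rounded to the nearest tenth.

65.1%

Numerator → 218 + 19 = 237
Denom → 218 + 19 + 76 + 39 + 12 = 364
RR6 = 237 / 364 = 0.6511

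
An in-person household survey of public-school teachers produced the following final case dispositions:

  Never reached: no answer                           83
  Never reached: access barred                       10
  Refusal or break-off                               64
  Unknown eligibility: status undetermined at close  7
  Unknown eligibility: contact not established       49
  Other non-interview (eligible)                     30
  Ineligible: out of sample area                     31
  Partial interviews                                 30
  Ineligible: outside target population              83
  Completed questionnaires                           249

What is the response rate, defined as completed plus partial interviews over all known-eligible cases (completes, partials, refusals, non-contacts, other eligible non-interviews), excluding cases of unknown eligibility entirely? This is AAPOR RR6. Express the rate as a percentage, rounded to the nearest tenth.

59.9%

Non-contacts = 83 + 10 = 93
Eligibility not determined = 49 + 7 = 56
Not eligible = 83 + 31 = 114
Num: 249 + 30 = 279
Base: 249 + 30 + 64 + 93 + 30 = 466
RR6 = 279 / 466 = 0.5987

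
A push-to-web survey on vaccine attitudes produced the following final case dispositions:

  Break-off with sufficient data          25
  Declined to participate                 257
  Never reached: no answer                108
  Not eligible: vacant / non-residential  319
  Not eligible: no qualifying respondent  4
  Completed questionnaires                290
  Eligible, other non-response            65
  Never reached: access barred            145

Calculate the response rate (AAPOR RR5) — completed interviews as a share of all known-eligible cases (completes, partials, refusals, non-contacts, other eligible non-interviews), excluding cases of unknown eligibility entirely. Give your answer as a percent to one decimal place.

32.6%

No answer / not reached = 108 + 145 = 253
Ineligible = 4 + 319 = 323
Num: 290
Base: 290 + 25 + 257 + 253 + 65 = 890
RR5 = 290 / 890 = 0.3258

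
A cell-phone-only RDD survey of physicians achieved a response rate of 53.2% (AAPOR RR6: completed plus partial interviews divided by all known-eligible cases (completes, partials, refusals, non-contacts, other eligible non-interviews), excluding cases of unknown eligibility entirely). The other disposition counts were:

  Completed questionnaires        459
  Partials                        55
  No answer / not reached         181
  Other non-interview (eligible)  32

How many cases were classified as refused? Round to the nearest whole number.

239

Numerator: 459 + 55 = 514
RR6 = 514 / D = 0.532
D = 514 / 0.532 = 966.2
Remaining denominator categories sum to 727
refused = 966.2 − 727 ≈ 239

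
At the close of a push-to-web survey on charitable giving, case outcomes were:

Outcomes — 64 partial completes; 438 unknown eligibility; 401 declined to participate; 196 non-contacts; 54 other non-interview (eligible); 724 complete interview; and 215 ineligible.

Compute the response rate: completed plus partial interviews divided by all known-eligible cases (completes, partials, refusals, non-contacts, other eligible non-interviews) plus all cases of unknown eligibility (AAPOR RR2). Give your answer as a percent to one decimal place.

Numerator = 724 + 64 = 788
Denominator = 724 + 64 + 401 + 196 + 54 + 438 = 1877
RR2 = 788 / 1877 = 0.4198

42.0%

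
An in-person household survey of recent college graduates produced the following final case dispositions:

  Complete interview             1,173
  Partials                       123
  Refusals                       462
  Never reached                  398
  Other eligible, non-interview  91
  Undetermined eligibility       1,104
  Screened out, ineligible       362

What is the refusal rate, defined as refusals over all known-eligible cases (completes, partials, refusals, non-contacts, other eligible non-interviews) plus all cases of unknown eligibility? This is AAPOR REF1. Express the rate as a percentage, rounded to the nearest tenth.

Num = 462
Denominator = 1173 + 123 + 462 + 398 + 91 + 1104 = 3351
REF1 = 462 / 3351 = 0.1379

13.8%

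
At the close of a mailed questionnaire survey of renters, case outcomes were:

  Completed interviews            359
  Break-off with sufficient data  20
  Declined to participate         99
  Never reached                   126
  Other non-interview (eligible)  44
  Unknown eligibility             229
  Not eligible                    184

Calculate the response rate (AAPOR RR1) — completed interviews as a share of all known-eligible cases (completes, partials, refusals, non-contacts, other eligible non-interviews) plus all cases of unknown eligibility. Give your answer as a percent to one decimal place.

40.9%

Num: 359
Base: 359 + 20 + 99 + 126 + 44 + 229 = 877
RR1 = 359 / 877 = 0.4094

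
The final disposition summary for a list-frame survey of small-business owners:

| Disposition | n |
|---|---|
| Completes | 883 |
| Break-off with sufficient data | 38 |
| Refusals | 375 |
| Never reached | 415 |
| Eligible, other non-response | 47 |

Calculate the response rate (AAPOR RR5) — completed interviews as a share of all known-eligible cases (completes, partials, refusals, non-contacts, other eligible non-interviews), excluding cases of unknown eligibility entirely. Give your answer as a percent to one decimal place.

50.2%

Top = 883
Denominator = 883 + 38 + 375 + 415 + 47 = 1758
RR5 = 883 / 1758 = 0.5023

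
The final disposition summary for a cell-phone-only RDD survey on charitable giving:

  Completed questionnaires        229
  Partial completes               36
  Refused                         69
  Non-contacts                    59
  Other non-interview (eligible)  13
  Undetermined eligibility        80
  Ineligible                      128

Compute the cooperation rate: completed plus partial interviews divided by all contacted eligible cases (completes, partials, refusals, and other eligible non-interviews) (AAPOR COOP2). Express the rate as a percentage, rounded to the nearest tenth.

76.4%

Num → 229 + 36 = 265
Denom → 229 + 36 + 69 + 13 = 347
COOP2 = 265 / 347 = 0.7637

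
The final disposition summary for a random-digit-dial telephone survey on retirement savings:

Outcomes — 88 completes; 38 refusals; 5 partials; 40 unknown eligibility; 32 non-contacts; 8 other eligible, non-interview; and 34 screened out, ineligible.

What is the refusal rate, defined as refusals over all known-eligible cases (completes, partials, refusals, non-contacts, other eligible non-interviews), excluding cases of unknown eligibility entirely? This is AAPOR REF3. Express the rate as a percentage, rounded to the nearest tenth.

22.2%

Num = 38
Denominator = 88 + 5 + 38 + 32 + 8 = 171
REF3 = 38 / 171 = 0.2222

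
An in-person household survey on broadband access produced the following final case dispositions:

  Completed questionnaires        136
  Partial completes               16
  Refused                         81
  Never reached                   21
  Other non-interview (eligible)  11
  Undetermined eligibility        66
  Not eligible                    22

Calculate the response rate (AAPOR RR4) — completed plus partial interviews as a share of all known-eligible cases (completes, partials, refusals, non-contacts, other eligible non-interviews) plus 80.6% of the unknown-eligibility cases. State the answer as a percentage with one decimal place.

47.8%

Top = 136 + 16 = 152
Eligible (known) = 136 + 16 + 81 + 21 + 11 = 265
Estimated eligible among unknowns = 0.8060 × 66 = 53.20
Denominator = 265 + 53.20 = 318.20
RR4 = 152 / 318.20 = 0.4777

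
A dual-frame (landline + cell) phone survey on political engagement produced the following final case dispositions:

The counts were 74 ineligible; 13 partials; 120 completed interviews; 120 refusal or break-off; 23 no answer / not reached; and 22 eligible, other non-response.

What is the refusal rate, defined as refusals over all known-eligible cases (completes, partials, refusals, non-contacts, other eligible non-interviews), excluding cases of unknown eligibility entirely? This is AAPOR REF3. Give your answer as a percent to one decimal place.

Top = 120
Base = 120 + 13 + 120 + 23 + 22 = 298
REF3 = 120 / 298 = 0.4027

40.3%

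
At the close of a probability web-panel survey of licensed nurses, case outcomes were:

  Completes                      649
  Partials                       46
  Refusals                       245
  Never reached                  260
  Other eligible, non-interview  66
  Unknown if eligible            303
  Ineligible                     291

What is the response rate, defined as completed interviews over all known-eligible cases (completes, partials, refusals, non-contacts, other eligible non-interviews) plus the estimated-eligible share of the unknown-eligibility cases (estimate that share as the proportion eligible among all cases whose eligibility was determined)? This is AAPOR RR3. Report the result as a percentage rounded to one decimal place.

42.9%

Numerator → 649
Determined eligible → 649 + 46 + 245 + 260 + 66 = 1266
e = 1266 / (1266 + 291) = 1266 / 1557 = 0.8131
Estimated eligible among unknowns → 0.8131 × 303 = 246.37
Base → 1266 + 246.37 = 1512.37
RR3 = 649 / 1512.37 = 0.4291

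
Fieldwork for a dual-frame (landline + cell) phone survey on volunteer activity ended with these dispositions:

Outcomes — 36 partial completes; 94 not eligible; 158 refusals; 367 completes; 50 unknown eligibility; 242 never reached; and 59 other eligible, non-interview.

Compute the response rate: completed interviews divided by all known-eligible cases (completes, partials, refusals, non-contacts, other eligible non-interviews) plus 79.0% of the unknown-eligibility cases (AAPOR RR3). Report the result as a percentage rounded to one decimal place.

Num: 367
Eligible (known): 367 + 36 + 158 + 242 + 59 = 862
Eligible share of unknowns: 0.7900 × 50 = 39.50
Denom: 862 + 39.50 = 901.50
RR3 = 367 / 901.50 = 0.4071

40.7%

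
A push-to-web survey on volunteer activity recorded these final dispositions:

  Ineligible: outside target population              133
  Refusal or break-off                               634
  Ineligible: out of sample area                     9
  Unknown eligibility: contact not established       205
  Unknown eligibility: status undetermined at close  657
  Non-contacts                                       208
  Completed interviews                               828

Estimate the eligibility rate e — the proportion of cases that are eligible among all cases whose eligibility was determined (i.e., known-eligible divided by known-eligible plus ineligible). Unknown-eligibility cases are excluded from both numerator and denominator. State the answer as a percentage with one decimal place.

Undetermined eligibility = 205 + 657 = 862
Out of scope = 133 + 9 = 142
Determined eligible = 828 + 634 + 208 = 1670
e = 1670 / (1670 + 142) = 1670 / 1812 = 0.9216

92.2%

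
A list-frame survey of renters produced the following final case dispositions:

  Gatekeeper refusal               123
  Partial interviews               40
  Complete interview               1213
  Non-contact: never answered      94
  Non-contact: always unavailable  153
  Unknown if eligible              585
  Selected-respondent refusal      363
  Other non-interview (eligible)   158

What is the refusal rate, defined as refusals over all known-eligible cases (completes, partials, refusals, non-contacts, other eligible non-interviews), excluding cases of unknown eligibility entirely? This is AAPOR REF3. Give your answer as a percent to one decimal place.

22.7%

Refused = 123 + 363 = 486
Non-contacts = 94 + 153 = 247
Num = 486
Base = 1213 + 40 + 486 + 247 + 158 = 2144
REF3 = 486 / 2144 = 0.2267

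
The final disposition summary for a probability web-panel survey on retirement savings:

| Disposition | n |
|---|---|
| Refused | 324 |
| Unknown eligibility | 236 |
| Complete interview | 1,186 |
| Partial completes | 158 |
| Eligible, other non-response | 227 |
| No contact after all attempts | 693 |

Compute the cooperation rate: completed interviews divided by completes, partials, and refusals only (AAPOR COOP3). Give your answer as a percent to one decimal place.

71.1%

Num → 1186
Base → 1186 + 158 + 324 = 1668
COOP3 = 1186 / 1668 = 0.7110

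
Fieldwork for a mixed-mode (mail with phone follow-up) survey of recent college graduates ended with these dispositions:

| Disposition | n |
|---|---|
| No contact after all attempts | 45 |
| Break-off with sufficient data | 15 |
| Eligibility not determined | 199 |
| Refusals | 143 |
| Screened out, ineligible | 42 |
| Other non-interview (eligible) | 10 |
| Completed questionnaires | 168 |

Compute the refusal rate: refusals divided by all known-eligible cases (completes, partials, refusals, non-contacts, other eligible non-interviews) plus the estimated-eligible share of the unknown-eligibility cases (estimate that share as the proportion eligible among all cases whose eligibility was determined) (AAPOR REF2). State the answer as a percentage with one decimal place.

25.5%

Num = 143
Eligible (known) = 168 + 15 + 143 + 45 + 10 = 381
e = 381 / (381 + 42) = 381 / 423 = 0.9007
Estimated eligible among unknowns = 0.9007 × 199 = 179.24
Base = 381 + 179.24 = 560.24
REF2 = 143 / 560.24 = 0.2552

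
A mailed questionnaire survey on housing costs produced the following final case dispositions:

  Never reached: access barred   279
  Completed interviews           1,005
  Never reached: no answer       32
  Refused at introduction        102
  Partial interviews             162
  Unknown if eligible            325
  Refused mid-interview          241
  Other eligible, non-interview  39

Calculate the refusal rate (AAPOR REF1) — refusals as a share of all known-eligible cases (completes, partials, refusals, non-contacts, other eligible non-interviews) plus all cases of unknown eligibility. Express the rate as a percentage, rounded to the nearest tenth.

Declined to participate = 102 + 241 = 343
Non-contacts = 32 + 279 = 311
Top: 343
Base: 1005 + 162 + 343 + 311 + 39 + 325 = 2185
REF1 = 343 / 2185 = 0.1570

15.7%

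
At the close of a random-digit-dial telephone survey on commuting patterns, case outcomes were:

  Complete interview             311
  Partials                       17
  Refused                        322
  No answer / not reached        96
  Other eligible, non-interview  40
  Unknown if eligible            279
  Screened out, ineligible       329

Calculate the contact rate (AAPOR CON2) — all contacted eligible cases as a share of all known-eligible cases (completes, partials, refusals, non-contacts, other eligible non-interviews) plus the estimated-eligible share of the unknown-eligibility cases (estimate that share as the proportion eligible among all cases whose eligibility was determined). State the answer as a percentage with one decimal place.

Num: 311 + 17 + 322 + 40 = 690
Determined eligible: 311 + 17 + 322 + 96 + 40 = 786
e = 786 / (786 + 329) = 786 / 1115 = 0.7049
e × U: 0.7049 × 279 = 196.67
Denominator: 786 + 196.67 = 982.67
CON2 = 690 / 982.67 = 0.7022

70.2%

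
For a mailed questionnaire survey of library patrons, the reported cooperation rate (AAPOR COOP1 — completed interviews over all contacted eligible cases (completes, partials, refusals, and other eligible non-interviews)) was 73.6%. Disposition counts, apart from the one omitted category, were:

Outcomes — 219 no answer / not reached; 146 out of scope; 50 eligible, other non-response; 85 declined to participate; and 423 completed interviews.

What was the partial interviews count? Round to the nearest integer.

COOP1 = 423 / D = 0.736
D = 423 / 0.736 = 574.7
Rest of base = 558
partial interviews = 574.7 − 558 ≈ 17

17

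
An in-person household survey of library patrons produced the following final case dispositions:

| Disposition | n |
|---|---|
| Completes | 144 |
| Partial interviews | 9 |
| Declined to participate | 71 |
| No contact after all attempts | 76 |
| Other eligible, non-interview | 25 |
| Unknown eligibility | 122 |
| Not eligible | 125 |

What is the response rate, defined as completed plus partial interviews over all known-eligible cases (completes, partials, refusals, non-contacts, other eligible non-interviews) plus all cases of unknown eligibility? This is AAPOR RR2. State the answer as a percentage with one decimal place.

Numerator: 144 + 9 = 153
Denominator: 144 + 9 + 71 + 76 + 25 + 122 = 447
RR2 = 153 / 447 = 0.3423

34.2%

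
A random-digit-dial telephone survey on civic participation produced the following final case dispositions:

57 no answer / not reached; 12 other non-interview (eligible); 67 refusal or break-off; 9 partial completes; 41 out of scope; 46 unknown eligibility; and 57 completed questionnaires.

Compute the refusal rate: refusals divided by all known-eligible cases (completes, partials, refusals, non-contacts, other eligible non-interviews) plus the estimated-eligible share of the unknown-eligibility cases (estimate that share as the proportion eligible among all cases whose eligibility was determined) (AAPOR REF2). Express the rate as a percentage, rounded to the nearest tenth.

27.9%

Top → 67
Known eligible → 57 + 9 + 67 + 57 + 12 = 202
e = 202 / (202 + 41) = 202 / 243 = 0.8313
Estimated eligible among unknowns → 0.8313 × 46 = 38.24
Denom → 202 + 38.24 = 240.24
REF2 = 67 / 240.24 = 0.2789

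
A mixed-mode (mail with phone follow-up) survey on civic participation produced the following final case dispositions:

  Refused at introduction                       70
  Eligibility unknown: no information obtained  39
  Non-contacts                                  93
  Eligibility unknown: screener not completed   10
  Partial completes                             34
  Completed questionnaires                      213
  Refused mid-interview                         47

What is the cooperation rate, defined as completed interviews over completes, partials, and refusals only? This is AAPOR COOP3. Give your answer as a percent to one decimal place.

Refusals = 70 + 47 = 117
Unknown if eligible = 10 + 39 = 49
Numerator → 213
Denom → 213 + 34 + 117 = 364
COOP3 = 213 / 364 = 0.5852

58.5%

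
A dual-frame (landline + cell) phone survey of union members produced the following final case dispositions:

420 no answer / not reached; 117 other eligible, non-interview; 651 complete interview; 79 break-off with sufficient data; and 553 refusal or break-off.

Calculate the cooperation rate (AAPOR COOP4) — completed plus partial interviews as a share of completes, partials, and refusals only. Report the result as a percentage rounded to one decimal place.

Num: 651 + 79 = 730
Denominator: 651 + 79 + 553 = 1283
COOP4 = 730 / 1283 = 0.5690

56.9%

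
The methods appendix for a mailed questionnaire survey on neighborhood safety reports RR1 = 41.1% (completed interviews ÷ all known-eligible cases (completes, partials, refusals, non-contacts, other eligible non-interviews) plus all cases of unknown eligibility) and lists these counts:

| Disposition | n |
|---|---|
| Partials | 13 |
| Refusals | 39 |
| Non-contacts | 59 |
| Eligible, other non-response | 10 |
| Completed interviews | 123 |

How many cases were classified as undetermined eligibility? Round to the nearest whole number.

55

RR1 = 123 / D = 0.411
D = 123 / 0.411 = 299.3
Remaining denominator categories sum to 244
undetermined eligibility = 299.3 − 244 ≈ 55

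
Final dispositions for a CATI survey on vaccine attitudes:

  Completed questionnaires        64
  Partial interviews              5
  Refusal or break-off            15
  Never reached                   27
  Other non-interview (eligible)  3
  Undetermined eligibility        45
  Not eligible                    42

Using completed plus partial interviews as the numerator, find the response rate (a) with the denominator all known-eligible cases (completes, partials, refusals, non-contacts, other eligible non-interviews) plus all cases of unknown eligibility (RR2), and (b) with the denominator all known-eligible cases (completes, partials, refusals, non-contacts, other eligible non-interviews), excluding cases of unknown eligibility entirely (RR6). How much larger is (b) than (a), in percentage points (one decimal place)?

Num → 64 + 5 = 69
Denom → 64 + 5 + 15 + 27 + 3 + 45 = 159
RR2 = 69 / 159 = 0.4340
Denom → 64 + 5 + 15 + 27 + 3 = 114
RR6 = 69 / 114 = 0.6053
Difference = 60.53 − 43.40 = 17.13 percentage points

17.1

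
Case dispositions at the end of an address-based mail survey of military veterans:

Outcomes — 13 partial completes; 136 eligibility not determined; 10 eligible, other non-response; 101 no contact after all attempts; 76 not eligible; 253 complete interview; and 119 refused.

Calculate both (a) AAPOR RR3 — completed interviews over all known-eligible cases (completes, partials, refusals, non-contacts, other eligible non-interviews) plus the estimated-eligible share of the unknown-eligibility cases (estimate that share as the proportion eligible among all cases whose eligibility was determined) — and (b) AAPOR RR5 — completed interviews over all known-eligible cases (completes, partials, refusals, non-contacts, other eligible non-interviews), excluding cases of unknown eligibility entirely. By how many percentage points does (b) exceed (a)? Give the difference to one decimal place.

Num → 253
Eligible (known) → 253 + 13 + 119 + 101 + 10 = 496
e = 496 / (496 + 76) = 496 / 572 = 0.8671
Eligible share of unknowns → 0.8671 × 136 = 117.93
Denominator → 496 + 117.93 = 613.93
RR3 = 253 / 613.93 = 0.4121
Denominator → 253 + 13 + 119 + 101 + 10 = 496
RR5 = 253 / 496 = 0.5101
Difference = 51.01 − 41.21 = 9.80 percentage points

9.8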